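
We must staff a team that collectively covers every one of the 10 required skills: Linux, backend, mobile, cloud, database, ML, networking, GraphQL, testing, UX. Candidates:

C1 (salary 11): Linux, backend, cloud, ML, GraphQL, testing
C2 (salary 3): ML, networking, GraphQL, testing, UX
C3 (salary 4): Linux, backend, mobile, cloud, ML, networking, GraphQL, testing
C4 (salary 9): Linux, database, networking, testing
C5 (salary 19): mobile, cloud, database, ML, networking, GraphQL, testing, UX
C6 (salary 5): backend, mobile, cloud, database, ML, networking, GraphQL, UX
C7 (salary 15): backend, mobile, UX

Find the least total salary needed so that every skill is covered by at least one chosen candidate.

C3, C6 cover every skill at salary 4 + 5 = 9.
Any cover uses at least 2 candidates; among all covering selections none totals below 9.

9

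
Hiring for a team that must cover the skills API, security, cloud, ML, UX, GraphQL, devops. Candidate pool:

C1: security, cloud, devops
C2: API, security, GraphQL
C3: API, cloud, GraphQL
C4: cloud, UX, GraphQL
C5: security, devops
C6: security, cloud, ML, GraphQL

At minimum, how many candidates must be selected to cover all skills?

4

C1, C2, C4, C6 together cover {API, security, cloud, ML, UX, GraphQL, devops} — every skill.
No 3 of the 6 candidates cover everything (all 20 triples fall short), so 4 is minimum.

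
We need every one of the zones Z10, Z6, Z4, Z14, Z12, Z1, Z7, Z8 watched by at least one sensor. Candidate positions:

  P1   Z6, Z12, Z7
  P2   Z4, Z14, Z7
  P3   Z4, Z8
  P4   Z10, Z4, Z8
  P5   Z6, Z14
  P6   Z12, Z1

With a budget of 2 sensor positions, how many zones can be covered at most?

Choosing P1, P4 covers {Z10, Z6, Z4, Z12, Z7, Z8} — 6 zones.
No choice of 2 sensor positions does better; here Z14, Z1 are left uncovered.

6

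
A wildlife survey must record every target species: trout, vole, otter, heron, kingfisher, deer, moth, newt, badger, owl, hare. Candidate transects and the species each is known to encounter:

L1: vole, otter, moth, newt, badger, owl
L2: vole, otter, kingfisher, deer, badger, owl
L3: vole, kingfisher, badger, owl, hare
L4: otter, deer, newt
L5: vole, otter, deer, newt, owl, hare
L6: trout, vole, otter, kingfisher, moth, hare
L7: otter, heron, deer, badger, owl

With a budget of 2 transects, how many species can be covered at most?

Choosing L6, L7 covers {trout, vole, otter, heron, kingfisher, deer, moth, badger, owl, hare} — 10 species.
No choice of 2 transects does better; here newt is left uncovered.

10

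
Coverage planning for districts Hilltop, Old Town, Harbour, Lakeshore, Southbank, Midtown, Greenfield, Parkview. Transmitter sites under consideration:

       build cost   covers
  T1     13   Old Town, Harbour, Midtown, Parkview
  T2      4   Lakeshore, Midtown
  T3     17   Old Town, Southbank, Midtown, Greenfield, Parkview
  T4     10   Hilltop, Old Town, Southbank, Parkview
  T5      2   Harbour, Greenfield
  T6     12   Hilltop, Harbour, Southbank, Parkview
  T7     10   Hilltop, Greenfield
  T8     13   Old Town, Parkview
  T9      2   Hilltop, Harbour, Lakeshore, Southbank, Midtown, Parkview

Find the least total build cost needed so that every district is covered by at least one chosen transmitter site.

T4, T5, T9 cover every district at build cost 10 + 2 + 2 = 14.
Any cover uses at least 2 transmitter sites; among all covering selections none totals below 14.

14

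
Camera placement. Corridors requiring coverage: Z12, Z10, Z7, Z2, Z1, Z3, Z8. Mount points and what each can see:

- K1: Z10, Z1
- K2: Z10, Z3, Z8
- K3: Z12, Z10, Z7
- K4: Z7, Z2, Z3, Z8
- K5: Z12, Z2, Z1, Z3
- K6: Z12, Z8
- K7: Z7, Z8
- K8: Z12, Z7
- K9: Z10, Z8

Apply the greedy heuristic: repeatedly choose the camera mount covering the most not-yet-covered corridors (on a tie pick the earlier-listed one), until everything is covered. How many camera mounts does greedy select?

3

Pick 1: K4 covers 4 new corridors (Z7, Z2, Z3, Z8).
Pick 2: K1 covers 2 new corridors (Z10, Z1).
Pick 3: K3 covers 1 new corridors (Z12).
Greedy uses 3 camera mounts.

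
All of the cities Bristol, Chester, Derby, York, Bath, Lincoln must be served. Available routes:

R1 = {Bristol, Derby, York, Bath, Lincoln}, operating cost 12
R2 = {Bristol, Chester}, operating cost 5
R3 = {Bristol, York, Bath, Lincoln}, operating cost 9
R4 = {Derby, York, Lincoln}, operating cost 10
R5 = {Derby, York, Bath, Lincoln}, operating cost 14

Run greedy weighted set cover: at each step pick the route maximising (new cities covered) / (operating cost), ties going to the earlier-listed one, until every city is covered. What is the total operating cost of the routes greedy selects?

24

Pick 1: R3 adds 4 new (Bristol, York, Bath, Lincoln) at operating cost 9 (ratio 4/9).
Pick 2: R2 adds 1 new (Chester) at operating cost 5 (ratio 1/5).
Pick 3: R4 adds 1 new (Derby) at operating cost 10 (ratio 1/10).
Greedy total operating cost: 9 + 5 + 10 = 24. (The true optimum is 17, so greedy overshoots here.)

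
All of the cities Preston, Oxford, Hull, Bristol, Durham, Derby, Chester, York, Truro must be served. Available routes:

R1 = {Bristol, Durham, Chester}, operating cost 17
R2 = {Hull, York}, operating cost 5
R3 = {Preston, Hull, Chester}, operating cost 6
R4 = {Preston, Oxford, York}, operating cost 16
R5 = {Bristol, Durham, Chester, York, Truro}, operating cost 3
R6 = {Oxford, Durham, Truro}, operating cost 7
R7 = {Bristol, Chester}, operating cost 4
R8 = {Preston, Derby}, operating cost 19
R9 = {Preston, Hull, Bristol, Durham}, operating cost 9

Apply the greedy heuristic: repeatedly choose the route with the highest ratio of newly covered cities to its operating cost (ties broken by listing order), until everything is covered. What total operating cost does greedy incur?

Pick 1: R5 adds 5 new (Bristol, Durham, Chester, York, Truro) at operating cost 3 (ratio 5/3).
Pick 2: R3 adds 2 new (Preston, Hull) at operating cost 6 (ratio 2/6).
Pick 3: R6 adds 1 new (Oxford) at operating cost 7 (ratio 1/7).
Pick 4: R8 adds 1 new (Derby) at operating cost 19 (ratio 1/19).
Greedy total operating cost: 3 + 6 + 7 + 19 = 35. (The true optimum is 34, so greedy overshoots here.)

35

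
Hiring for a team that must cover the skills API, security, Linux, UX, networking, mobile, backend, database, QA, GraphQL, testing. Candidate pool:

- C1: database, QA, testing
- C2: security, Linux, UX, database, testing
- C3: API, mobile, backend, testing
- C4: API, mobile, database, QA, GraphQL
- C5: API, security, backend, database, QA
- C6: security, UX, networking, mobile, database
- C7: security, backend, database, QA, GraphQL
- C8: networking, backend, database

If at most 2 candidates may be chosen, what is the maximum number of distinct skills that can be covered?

Choosing C2, C4 covers {API, security, Linux, UX, mobile, database, QA, GraphQL, testing} — 9 skills.
No choice of 2 candidates does better; here networking, backend are left uncovered.

9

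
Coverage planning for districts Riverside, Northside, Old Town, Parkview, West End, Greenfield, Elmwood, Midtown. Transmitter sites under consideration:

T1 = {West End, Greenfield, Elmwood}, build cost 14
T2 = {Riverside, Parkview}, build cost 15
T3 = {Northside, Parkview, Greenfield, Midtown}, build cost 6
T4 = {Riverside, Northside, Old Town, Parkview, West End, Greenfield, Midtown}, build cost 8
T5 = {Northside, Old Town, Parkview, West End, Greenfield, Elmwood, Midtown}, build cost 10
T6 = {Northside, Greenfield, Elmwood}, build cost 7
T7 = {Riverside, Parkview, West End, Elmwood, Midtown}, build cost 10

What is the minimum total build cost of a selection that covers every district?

15

T4, T6 cover every district at build cost 8 + 7 = 15.
Any cover uses at least 2 transmitter sites; among all covering selections none totals below 15.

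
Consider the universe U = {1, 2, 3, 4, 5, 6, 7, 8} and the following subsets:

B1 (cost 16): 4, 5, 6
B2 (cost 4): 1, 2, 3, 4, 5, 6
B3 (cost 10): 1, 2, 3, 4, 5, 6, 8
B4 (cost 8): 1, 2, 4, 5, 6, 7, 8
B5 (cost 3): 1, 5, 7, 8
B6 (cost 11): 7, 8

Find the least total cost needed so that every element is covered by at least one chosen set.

7

B2, B5 cover every element at cost 4 + 3 = 7.
Any cover uses at least 2 sets; among all covering selections none totals below 7.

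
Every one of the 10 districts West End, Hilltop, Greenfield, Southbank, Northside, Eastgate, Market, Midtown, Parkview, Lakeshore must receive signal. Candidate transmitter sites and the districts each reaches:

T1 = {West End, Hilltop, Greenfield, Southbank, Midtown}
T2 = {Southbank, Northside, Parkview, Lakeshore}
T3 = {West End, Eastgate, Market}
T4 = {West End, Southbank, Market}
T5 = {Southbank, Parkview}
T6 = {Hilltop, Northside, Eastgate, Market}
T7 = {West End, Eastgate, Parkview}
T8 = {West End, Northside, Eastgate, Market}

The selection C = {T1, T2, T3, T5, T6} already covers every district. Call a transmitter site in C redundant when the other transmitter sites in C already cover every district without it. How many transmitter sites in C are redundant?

3

Drop T1: Greenfield, Midtown uncovered — not redundant.
Drop T2: Lakeshore uncovered — not redundant.
Drop T3: the rest still cover every district — redundant.
Drop T5: the rest still cover every district — redundant.
Drop T6: the rest still cover every district — redundant.
3 redundant: T3, T5, T6.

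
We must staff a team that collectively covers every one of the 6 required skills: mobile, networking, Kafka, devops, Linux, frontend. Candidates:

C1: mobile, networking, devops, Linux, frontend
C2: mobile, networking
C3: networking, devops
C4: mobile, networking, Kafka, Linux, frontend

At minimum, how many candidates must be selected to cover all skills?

2

C1, C4 together cover {mobile, networking, Kafka, devops, Linux, frontend} — every skill.
No single candidate contains all 6 skills, so 2 is optimal.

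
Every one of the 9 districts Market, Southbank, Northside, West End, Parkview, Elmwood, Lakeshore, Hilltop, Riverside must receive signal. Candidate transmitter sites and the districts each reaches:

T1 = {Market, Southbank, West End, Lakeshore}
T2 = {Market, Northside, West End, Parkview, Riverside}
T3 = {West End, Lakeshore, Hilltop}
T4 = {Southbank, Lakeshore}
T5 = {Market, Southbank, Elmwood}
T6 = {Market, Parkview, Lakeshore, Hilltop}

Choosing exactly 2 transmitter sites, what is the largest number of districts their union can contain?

Choosing T1, T2 covers {Market, Southbank, Northside, West End, Parkview, Lakeshore, Riverside} — 7 districts.
No choice of 2 transmitter sites does better; here Elmwood, Hilltop are left uncovered.

7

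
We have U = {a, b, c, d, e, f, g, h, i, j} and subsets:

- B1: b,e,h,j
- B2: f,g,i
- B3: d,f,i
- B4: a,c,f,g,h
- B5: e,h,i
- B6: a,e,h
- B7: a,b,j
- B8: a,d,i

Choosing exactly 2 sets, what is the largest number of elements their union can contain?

Choosing B1, B4 covers {a, b, c, e, f, g, h, j} — 8 elements.
No choice of 2 sets does better; here d, i are left uncovered.

8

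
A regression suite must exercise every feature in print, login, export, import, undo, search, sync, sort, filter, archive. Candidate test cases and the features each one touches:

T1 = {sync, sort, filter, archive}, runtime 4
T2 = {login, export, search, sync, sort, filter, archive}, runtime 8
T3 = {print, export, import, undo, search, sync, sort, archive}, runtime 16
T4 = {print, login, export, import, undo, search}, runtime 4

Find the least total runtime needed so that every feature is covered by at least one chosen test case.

8

T1, T4 cover every feature at runtime 4 + 4 = 8.
Any cover uses at least 2 test cases; among all covering selections none totals below 8.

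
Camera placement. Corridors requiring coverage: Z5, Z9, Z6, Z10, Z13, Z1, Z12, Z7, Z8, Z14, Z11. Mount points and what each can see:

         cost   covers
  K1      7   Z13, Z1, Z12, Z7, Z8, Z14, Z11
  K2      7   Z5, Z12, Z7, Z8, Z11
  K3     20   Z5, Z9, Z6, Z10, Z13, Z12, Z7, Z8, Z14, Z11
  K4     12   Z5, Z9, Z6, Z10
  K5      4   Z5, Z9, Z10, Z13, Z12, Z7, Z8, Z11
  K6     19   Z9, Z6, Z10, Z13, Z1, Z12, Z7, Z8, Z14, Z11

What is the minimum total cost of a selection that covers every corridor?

K1, K4 cover every corridor at cost 7 + 12 = 19.
Any cover uses at least 2 camera mounts; among all covering selections none totals below 19.

19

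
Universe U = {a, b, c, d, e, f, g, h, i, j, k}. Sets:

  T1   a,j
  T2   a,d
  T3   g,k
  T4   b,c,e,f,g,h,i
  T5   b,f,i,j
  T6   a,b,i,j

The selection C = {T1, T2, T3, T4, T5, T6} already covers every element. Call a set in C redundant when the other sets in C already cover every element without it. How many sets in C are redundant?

3

Drop T1: the rest still cover every element — redundant.
Drop T2: d uncovered — not redundant.
Drop T3: k uncovered — not redundant.
Drop T4: c, e, h uncovered — not redundant.
Drop T5: the rest still cover every element — redundant.
Drop T6: the rest still cover every element — redundant.
3 redundant: T1, T5, T6.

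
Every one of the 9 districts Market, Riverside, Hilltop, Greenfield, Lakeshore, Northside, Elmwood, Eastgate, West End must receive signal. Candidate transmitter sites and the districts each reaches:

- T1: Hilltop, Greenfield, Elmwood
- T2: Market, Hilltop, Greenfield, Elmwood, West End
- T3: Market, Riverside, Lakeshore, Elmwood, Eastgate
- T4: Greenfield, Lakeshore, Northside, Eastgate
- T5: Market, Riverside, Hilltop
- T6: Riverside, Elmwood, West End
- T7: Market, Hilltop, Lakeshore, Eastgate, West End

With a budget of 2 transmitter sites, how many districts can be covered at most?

8

Choosing T2, T3 covers {Market, Riverside, Hilltop, Greenfield, Lakeshore, Elmwood, Eastgate, West End} — 8 districts.
No choice of 2 transmitter sites does better; here Northside is left uncovered.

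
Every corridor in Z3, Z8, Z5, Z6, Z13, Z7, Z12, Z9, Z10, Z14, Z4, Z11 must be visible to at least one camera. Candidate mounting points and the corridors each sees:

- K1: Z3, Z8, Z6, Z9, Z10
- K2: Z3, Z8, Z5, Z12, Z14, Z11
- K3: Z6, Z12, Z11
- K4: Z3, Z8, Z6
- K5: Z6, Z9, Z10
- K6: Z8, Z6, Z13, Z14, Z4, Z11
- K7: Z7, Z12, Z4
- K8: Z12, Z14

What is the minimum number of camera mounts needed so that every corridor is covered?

K1, K2, K6, K7 together cover {Z3, Z8, Z5, Z6, Z13, Z7, Z12, Z9, Z10, Z14, Z4, Z11} — every corridor.
No 3 of the 8 camera mounts cover everything (all 56 triples fall short), so 4 is minimum.

4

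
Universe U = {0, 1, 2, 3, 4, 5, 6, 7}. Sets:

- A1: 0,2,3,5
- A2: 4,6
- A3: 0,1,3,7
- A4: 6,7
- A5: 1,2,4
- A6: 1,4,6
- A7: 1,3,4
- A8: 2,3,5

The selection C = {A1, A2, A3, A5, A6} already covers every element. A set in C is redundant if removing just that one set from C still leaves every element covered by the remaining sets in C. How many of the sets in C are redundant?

3

Drop A1: 5 uncovered — not redundant.
Drop A2: the rest still cover every element — redundant.
Drop A3: 7 uncovered — not redundant.
Drop A5: the rest still cover every element — redundant.
Drop A6: the rest still cover every element — redundant.
3 redundant: A2, A5, A6.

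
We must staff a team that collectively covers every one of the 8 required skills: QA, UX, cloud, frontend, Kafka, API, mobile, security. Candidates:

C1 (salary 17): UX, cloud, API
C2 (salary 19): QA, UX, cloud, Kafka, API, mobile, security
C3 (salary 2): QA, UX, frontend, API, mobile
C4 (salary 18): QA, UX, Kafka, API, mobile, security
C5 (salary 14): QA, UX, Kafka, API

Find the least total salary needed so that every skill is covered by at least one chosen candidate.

21

C2, C3 cover every skill at salary 19 + 2 = 21.
Any cover uses at least 2 candidates; among all covering selections none totals below 21.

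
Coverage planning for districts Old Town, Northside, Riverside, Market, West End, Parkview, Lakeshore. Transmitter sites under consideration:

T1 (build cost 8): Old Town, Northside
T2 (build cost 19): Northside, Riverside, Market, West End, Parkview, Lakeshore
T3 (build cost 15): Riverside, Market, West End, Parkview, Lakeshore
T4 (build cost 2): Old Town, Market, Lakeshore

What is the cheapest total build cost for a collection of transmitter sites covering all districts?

21

T2, T4 cover every district at build cost 19 + 2 = 21.
Any cover uses at least 2 transmitter sites; among all covering selections none totals below 21.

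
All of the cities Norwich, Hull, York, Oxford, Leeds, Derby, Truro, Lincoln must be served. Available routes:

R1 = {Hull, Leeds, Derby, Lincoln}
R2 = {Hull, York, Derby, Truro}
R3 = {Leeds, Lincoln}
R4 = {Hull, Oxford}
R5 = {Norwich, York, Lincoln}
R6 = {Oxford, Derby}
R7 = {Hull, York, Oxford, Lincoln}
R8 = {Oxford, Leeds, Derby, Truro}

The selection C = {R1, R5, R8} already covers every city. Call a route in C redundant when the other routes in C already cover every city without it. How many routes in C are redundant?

0

Drop R1: Hull uncovered — not redundant.
Drop R5: Norwich, York uncovered — not redundant.
Drop R8: Oxford, Truro uncovered — not redundant.
None of the routes in C is redundant.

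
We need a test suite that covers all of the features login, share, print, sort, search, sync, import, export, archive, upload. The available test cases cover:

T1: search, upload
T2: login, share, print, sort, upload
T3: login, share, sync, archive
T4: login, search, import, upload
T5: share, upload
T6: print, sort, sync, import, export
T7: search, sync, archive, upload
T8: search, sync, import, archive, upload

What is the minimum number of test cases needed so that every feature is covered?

T1, T3, T6 together cover {login, share, print, sort, search, sync, import, export, archive, upload} — every feature.
No 2 of the 8 test cases cover everything (all 28 pairs fall short), so 3 is minimum.

3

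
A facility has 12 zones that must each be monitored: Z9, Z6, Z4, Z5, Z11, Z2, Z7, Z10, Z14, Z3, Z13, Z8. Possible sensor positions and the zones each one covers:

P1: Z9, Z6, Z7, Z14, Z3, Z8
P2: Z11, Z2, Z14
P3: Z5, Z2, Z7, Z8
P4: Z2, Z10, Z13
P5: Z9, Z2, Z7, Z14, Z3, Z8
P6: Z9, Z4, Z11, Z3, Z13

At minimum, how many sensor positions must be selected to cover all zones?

P1, P3, P4, P6 together cover {Z9, Z6, Z4, Z5, Z11, Z2, Z7, Z10, Z14, Z3, Z13, Z8} — every zone.
No 3 of the 6 sensor positions cover everything (all 20 triples fall short), so 4 is minimum.

4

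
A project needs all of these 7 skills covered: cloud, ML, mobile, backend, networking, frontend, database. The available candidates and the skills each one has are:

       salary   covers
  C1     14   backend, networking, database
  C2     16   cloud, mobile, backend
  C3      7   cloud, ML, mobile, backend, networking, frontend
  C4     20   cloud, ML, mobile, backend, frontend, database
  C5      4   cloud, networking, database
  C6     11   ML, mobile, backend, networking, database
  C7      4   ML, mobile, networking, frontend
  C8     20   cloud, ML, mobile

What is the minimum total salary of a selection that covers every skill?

C3, C5 cover every skill at salary 7 + 4 = 11.
Any cover uses at least 2 candidates; among all covering selections none totals below 11.
Greedy by coverage-per-salary would pick C7, C5, C3 for 15 — worse than the optimum 11.

11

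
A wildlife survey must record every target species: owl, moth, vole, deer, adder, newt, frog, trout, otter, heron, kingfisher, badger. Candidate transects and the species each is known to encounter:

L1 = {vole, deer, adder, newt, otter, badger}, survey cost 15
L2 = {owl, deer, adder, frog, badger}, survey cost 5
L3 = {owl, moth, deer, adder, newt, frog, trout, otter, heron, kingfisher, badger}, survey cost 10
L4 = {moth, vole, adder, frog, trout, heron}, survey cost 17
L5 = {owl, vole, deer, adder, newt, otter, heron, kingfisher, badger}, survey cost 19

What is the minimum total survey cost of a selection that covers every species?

25

L1, L3 cover every species at survey cost 15 + 10 = 25.
Any cover uses at least 2 transects; among all covering selections none totals below 25.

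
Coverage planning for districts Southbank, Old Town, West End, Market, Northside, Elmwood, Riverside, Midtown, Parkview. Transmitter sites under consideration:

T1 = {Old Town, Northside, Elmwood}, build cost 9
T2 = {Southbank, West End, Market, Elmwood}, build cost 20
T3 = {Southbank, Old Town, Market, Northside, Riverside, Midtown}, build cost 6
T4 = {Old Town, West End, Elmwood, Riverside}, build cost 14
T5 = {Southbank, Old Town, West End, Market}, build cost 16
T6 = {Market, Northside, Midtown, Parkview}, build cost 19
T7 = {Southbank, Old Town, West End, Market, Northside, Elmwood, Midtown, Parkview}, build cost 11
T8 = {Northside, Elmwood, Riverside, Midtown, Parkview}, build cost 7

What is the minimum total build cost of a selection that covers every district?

17

T3, T7 cover every district at build cost 6 + 11 = 17.
Any cover uses at least 2 transmitter sites; among all covering selections none totals below 17.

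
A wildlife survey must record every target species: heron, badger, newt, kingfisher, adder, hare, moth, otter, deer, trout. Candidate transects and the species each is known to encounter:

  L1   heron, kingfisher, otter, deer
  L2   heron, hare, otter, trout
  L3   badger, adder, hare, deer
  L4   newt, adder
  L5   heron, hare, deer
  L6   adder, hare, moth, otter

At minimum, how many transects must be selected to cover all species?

5

L1, L2, L3, L4, L6 together cover {heron, badger, newt, kingfisher, adder, hare, moth, otter, deer, trout} — every species.
No 4 of the 6 transects cover everything (all 15 size-4 selections fall short), so 5 is minimum.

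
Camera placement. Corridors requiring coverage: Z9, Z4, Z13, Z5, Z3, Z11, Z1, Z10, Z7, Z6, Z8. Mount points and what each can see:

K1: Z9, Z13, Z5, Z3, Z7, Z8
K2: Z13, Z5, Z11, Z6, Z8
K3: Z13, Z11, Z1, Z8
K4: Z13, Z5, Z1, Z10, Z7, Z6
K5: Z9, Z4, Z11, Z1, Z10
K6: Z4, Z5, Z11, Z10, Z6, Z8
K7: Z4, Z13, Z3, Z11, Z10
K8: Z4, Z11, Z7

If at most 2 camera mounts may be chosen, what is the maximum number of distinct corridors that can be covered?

Choosing K1, K5 covers {Z9, Z4, Z13, Z5, Z3, Z11, Z1, Z10, Z7, Z8} — 10 corridors.
No choice of 2 camera mounts does better; here Z6 is left uncovered.

10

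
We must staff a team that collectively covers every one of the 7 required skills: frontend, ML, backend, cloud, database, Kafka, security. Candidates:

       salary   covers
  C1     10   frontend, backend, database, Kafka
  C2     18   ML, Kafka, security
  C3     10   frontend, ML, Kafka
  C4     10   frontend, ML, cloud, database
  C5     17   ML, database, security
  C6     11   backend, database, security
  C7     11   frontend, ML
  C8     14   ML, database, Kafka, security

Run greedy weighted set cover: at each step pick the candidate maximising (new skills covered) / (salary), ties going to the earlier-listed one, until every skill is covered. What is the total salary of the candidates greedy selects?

Pick 1: C1 adds 4 new (frontend, backend, database, Kafka) at salary 10 (ratio 4/10).
Pick 2: C4 adds 2 new (ML, cloud) at salary 10 (ratio 2/10).
Pick 3: C6 adds 1 new (security) at salary 11 (ratio 1/11).
Greedy total salary: 10 + 10 + 11 = 31.

31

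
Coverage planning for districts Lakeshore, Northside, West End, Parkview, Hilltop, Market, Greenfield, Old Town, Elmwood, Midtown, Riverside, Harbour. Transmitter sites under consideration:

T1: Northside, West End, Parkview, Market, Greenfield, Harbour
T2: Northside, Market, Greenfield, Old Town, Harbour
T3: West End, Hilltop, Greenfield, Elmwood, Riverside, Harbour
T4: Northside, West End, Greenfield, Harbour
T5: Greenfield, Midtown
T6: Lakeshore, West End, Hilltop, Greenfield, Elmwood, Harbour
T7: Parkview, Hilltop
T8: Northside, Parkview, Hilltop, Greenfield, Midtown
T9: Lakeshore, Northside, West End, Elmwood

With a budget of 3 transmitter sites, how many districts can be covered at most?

11

Choosing T2, T3, T8 covers {Northside, West End, Parkview, Hilltop, Market, Greenfield, Old Town, Elmwood, Midtown, Riverside, Harbour} — 11 districts.
No choice of 3 transmitter sites does better; here Lakeshore is left uncovered.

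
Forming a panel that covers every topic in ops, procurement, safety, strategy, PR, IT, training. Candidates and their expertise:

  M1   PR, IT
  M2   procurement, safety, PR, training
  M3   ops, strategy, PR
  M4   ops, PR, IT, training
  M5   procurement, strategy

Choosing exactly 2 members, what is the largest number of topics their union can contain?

Choosing M2, M3 covers {ops, procurement, safety, strategy, PR, training} — 6 topics.
No choice of 2 members does better; here IT is left uncovered.

6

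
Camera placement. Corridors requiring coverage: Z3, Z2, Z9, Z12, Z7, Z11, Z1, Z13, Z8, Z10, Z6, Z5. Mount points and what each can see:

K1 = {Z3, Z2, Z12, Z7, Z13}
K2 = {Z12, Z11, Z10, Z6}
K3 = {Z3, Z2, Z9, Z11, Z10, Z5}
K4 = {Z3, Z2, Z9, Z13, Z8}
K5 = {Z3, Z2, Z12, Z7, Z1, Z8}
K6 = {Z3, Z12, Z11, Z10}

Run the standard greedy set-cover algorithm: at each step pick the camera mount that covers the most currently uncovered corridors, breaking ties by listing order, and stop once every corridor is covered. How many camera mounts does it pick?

4

Pick 1: K3 covers 6 new corridors (Z3, Z2, Z9, Z11, Z10, Z5).
Pick 2: K5 covers 4 new corridors (Z12, Z7, Z1, Z8).
Pick 3: K1 covers 1 new corridors (Z13).
Pick 4: K2 covers 1 new corridors (Z6).
Greedy uses 4 camera mounts.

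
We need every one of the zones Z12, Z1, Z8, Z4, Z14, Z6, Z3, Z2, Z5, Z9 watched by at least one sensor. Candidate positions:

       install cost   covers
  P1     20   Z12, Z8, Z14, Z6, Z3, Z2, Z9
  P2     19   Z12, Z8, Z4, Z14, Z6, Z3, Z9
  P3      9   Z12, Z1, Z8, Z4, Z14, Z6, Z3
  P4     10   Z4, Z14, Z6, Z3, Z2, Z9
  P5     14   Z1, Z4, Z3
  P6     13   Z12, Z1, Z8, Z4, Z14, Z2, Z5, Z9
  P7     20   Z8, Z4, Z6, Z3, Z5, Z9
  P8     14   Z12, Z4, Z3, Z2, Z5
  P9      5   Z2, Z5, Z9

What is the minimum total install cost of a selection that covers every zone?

14

P3, P9 cover every zone at install cost 9 + 5 = 14.
Any cover uses at least 2 sensor positions; among all covering selections none totals below 14.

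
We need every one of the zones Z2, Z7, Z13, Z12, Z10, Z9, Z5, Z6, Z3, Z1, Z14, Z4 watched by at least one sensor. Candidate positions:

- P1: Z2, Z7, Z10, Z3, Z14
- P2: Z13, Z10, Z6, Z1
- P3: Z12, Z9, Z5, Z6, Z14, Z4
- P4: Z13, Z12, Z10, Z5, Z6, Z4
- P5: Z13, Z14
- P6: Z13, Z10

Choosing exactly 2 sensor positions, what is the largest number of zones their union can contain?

10

Choosing P1, P3 covers {Z2, Z7, Z12, Z10, Z9, Z5, Z6, Z3, Z14, Z4} — 10 zones.
No choice of 2 sensor positions does better; here Z13, Z1 are left uncovered.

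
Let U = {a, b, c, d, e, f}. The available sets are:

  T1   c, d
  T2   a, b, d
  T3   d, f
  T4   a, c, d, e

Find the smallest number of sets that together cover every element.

T2, T3, T4 together cover {a, b, c, d, e, f} — every element.
No 2 of the 4 sets cover everything (all 6 pairs fall short), so 3 is minimum.

3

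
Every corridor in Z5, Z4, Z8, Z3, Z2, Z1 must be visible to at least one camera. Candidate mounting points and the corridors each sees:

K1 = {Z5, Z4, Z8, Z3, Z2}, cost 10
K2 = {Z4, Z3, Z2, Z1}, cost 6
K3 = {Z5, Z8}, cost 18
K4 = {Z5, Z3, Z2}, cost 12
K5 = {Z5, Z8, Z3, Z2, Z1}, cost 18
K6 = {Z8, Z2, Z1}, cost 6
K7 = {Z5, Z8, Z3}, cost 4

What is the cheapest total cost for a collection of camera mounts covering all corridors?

10

K2, K7 cover every corridor at cost 6 + 4 = 10.
Any cover uses at least 2 camera mounts; among all covering selections none totals below 10.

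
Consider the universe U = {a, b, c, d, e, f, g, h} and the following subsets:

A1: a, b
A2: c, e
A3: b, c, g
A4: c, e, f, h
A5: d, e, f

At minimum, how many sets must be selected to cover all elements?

4

A1, A3, A4, A5 together cover {a, b, c, d, e, f, g, h} — every element.
No 3 of the 5 sets cover everything (all 10 triples fall short), so 4 is minimum.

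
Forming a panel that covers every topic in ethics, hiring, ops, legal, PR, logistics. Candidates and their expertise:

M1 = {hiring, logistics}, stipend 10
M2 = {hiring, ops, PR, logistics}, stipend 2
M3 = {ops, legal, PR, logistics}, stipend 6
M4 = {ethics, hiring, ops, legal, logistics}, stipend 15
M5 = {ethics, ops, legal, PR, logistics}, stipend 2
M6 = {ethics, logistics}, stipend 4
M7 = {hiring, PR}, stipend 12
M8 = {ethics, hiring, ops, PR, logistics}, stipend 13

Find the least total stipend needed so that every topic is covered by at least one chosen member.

4

M2, M5 cover every topic at stipend 2 + 2 = 4.
Any cover uses at least 2 members; among all covering selections none totals below 4.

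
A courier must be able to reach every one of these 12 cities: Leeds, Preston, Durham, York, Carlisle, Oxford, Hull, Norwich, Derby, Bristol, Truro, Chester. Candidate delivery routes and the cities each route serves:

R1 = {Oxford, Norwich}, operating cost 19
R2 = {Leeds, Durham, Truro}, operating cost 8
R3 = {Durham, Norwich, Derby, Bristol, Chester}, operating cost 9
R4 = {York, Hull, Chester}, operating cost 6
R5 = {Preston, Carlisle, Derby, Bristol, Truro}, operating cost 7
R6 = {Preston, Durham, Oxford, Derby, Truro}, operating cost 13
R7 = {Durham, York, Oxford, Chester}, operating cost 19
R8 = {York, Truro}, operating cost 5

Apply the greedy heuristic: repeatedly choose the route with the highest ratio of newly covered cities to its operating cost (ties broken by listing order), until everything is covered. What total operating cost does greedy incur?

Pick 1: R5 adds 5 new (Preston, Carlisle, Derby, Bristol, Truro) at operating cost 7 (ratio 5/7).
Pick 2: R4 adds 3 new (York, Hull, Chester) at operating cost 6 (ratio 3/6).
Pick 3: R2 adds 2 new (Leeds, Durham) at operating cost 8 (ratio 2/8).
Pick 4: R3 adds 1 new (Norwich) at operating cost 9 (ratio 1/9).
Pick 5: R6 adds 1 new (Oxford) at operating cost 13 (ratio 1/13).
Greedy total operating cost: 7 + 6 + 8 + 9 + 13 = 43. (The true optimum is 40, so greedy overshoots here.)

43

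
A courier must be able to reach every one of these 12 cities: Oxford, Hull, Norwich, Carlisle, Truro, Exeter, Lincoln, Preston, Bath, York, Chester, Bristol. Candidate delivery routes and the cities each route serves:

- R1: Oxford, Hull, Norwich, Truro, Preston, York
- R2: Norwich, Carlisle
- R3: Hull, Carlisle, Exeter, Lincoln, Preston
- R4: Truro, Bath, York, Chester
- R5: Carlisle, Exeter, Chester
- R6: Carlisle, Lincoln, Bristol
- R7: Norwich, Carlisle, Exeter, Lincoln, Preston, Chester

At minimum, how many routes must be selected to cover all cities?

R1, R3, R4, R6 together cover {Oxford, Hull, Norwich, Carlisle, Truro, Exeter, Lincoln, Preston, Bath, York, Chester, Bristol} — every city.
No 3 of the 7 routes cover everything (all 35 triples fall short), so 4 is minimum.

4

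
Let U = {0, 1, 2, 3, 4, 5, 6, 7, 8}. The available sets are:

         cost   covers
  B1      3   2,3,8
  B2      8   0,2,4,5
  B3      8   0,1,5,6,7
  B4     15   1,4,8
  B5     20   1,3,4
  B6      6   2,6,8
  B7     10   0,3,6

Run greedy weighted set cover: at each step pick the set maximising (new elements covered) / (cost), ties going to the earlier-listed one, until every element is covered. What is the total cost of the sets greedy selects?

Pick 1: B1 adds 3 new (2, 3, 8) at cost 3 (ratio 3/3).
Pick 2: B3 adds 5 new (0, 1, 5, 6, 7) at cost 8 (ratio 5/8).
Pick 3: B2 adds 1 new (4) at cost 8 (ratio 1/8).
Greedy total cost: 3 + 8 + 8 = 19.

19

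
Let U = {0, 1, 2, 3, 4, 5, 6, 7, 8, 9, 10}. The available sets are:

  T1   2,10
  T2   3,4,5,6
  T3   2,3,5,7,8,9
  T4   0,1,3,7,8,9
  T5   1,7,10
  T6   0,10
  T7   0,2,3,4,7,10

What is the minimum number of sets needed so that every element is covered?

3

T1, T2, T4 together cover {0, 1, 2, 3, 4, 5, 6, 7, 8, 9, 10} — every element.
No 2 of the 7 sets cover everything (all 21 pairs fall short), so 3 is minimum.
Greedy (largest uncovered first) would take T3, T7, T2, T4 — 4 sets — but 3 suffice.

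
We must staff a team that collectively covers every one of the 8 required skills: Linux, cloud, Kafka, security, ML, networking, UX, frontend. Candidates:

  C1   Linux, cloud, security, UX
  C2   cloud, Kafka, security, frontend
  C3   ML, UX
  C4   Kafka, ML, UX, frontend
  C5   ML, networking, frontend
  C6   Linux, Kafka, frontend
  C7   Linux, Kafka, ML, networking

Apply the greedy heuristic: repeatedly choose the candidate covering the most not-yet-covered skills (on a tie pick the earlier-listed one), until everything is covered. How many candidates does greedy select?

Pick 1: C1 covers 4 new skills (Linux, cloud, security, UX).
Pick 2: C4 covers 3 new skills (Kafka, ML, frontend).
Pick 3: C5 covers 1 new skills (networking).
Greedy uses 3 candidates.

3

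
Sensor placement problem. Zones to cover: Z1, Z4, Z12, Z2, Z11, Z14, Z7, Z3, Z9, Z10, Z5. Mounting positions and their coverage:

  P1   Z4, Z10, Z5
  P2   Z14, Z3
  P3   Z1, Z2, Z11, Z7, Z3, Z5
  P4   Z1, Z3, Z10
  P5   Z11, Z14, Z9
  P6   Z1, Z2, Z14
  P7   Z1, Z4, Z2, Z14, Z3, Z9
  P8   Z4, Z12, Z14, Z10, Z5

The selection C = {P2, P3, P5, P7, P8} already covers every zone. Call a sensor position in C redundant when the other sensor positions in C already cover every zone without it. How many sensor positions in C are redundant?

3

Drop P2: the rest still cover every zone — redundant.
Drop P3: Z7 uncovered — not redundant.
Drop P5: the rest still cover every zone — redundant.
Drop P7: the rest still cover every zone — redundant.
Drop P8: Z12, Z10 uncovered — not redundant.
3 redundant: P2, P5, P7.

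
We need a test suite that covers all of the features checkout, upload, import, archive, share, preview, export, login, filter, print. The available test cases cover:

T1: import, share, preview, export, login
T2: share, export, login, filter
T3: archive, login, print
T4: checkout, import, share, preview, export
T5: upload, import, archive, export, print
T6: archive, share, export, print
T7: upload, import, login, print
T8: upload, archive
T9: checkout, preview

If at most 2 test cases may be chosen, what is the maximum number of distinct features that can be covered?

Choosing T1, T5 covers {upload, import, archive, share, preview, export, login, print} — 8 features.
No choice of 2 test cases does better; here checkout, filter are left uncovered.

8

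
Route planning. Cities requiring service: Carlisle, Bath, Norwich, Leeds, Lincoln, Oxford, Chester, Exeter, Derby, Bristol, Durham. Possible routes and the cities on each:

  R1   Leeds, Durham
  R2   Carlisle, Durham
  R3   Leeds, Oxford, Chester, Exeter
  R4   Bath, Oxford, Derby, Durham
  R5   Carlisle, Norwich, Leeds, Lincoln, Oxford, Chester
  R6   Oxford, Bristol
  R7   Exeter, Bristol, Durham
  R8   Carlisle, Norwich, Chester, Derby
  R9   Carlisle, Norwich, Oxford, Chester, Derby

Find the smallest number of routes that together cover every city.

3

R4, R5, R7 together cover {Carlisle, Bath, Norwich, Leeds, Lincoln, Oxford, Chester, Exeter, Derby, Bristol, Durham} — every city.
No 2 of the 9 routes cover everything (all 36 pairs fall short), so 3 is minimum.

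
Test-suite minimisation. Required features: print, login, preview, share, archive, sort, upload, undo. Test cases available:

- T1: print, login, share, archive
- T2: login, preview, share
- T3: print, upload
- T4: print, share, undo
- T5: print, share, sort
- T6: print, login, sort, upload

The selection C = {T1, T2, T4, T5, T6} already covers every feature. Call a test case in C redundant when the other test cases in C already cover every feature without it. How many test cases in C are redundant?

Drop T1: archive uncovered — not redundant.
Drop T2: preview uncovered — not redundant.
Drop T4: undo uncovered — not redundant.
Drop T5: the rest still cover every feature — redundant.
Drop T6: upload uncovered — not redundant.
1 redundant: T5.

1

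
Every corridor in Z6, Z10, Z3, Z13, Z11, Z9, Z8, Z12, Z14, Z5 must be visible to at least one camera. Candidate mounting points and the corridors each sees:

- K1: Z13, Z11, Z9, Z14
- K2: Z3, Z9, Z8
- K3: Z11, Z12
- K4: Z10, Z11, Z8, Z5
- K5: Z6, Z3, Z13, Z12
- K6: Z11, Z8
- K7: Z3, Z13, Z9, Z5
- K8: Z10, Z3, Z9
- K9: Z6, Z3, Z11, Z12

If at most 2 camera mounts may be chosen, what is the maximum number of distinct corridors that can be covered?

Choosing K4, K5 covers {Z6, Z10, Z3, Z13, Z11, Z8, Z12, Z5} — 8 corridors.
No choice of 2 camera mounts does better; here Z9, Z14 are left uncovered.

8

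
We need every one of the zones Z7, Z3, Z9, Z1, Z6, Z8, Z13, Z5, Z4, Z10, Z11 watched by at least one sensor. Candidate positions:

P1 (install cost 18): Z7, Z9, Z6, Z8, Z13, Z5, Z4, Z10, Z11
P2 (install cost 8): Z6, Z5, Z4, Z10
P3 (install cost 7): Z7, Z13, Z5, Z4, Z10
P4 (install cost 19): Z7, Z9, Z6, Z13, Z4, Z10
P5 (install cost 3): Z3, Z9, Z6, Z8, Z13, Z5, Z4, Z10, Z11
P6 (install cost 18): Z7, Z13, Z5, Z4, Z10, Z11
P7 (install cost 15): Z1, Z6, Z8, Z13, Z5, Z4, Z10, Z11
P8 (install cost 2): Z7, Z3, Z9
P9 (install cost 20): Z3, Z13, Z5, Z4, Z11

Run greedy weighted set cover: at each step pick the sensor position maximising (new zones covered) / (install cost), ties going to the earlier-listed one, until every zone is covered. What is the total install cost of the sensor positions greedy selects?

Pick 1: P5 adds 9 new (Z3, Z9, Z6, Z8, Z13, Z5, Z4, Z10, Z11) at install cost 3 (ratio 9/3).
Pick 2: P8 adds 1 new (Z7) at install cost 2 (ratio 1/2).
Pick 3: P7 adds 1 new (Z1) at install cost 15 (ratio 1/15).
Greedy total install cost: 3 + 2 + 15 = 20. (The true optimum is 17, so greedy overshoots here.)

20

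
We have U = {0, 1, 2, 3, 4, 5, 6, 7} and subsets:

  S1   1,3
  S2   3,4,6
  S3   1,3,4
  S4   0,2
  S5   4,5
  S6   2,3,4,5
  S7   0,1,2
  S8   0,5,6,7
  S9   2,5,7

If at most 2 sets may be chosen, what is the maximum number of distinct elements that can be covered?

7

Choosing S3, S8 covers {0, 1, 3, 4, 5, 6, 7} — 7 elements.
No choice of 2 sets does better; here 2 is left uncovered.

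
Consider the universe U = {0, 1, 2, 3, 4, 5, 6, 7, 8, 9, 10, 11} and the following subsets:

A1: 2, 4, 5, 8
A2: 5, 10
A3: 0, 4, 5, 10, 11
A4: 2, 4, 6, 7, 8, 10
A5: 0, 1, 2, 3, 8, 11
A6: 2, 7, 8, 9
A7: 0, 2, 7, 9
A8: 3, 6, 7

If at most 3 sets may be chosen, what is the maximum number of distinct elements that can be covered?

Choosing A1, A4, A5 covers {0, 1, 2, 3, 4, 5, 6, 7, 8, 10, 11} — 11 elements.
No choice of 3 sets does better; here 9 is left uncovered.

11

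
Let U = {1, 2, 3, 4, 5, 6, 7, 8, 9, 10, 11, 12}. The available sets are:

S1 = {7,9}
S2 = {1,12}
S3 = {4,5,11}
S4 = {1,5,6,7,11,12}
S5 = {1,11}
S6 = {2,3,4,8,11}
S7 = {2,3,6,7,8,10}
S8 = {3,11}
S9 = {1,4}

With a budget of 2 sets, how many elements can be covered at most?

10

Choosing S4, S6 covers {1, 2, 3, 4, 5, 6, 7, 8, 11, 12} — 10 elements.
No choice of 2 sets does better; here 9, 10 are left uncovered.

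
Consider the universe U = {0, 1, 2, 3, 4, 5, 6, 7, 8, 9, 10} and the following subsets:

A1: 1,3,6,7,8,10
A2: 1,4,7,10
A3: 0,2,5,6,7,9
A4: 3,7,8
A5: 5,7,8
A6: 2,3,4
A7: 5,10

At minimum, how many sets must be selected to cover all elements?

A1, A2, A3 together cover {0, 1, 2, 3, 4, 5, 6, 7, 8, 9, 10} — every element.
No 2 of the 7 sets cover everything (all 21 pairs fall short), so 3 is minimum.

3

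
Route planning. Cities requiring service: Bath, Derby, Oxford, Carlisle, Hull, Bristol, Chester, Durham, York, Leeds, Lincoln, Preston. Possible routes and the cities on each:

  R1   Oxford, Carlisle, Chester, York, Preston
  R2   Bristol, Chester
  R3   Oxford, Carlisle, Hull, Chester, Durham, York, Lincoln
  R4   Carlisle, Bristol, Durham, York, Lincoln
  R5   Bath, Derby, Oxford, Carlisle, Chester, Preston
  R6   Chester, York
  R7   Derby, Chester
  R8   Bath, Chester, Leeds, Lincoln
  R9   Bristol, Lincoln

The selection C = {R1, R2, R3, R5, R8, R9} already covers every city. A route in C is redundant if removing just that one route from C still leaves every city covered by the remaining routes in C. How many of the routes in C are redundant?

Drop R1: the rest still cover every city — redundant.
Drop R2: the rest still cover every city — redundant.
Drop R3: Hull, Durham uncovered — not redundant.
Drop R5: Derby uncovered — not redundant.
Drop R8: Leeds uncovered — not redundant.
Drop R9: the rest still cover every city — redundant.
3 redundant: R1, R2, R9.

3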